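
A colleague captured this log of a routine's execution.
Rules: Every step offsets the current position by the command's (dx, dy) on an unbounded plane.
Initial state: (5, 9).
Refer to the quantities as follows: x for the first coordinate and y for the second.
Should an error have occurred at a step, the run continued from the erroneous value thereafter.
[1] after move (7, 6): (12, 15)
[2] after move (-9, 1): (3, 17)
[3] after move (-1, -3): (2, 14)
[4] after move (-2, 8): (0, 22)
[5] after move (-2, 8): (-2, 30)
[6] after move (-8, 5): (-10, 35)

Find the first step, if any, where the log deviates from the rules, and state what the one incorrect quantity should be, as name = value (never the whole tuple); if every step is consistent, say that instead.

step 2, y = 16

Step 1: x = 5 + (7) = 12, y = 9 + (6) = 15 — in agreement.
Step 2: x = 12 + (-9) = 3, y = 15 + (1) = 16 — this is not what the log shows.
Conclusion: step 2 carries the first error; the entry should be y = 16.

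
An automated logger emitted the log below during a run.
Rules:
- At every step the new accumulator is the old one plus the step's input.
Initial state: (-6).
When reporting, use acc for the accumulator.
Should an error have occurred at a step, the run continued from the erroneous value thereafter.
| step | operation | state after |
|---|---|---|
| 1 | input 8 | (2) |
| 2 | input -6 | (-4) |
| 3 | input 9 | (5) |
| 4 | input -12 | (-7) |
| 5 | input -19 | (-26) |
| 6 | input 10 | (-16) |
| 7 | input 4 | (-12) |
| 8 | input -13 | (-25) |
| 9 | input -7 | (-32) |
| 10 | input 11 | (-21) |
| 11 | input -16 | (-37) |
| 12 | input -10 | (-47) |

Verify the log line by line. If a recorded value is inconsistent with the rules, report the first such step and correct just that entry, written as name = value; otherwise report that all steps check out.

Recomputing the run from the initial state:
step 1: acc = 2
step 2: acc = -4
step 3: acc = 5
step 4: acc = -7
step 5: acc = -26
step 6: acc = -16
step 7: acc = -12
step 8: acc = -25
step 9: acc = -32
step 10: acc = -21
step 11: acc = -37
step 12: acc = -47
This matches the log at every step.

no error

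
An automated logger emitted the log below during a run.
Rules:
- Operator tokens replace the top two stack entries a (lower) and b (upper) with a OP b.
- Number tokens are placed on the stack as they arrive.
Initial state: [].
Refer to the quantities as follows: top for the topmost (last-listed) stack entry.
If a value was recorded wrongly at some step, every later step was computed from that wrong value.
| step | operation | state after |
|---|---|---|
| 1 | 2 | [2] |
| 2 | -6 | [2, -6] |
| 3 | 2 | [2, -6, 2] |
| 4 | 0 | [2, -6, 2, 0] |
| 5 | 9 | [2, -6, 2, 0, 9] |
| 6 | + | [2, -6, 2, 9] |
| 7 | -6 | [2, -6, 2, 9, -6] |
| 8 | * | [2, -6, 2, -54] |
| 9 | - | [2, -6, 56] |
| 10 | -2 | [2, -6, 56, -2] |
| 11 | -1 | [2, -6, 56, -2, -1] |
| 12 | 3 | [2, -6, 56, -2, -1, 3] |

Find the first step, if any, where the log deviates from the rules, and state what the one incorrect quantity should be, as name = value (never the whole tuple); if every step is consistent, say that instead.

no error

step 1: push 2: top = 2 -> in agreement
step 2: push -6: top = -6 -> verified
step 3: push 2: top = 2 -> exactly as logged
step 4: push 0: top = 0 -> agrees with the log
step 5: push 9: top = 9 -> checks out
step 6: 0 + 9 = 9 -> in agreement
step 7: push -6: top = -6 -> checks out
step 8: 9 * -6 = -54 -> same as recorded
step 9: 2 - -54 = 56 -> consistent with the log
step 10: push -2: top = -2 -> no discrepancy
step 11: push -1: top = -1 -> consistent with the log
step 12: push 3: top = 3 -> exactly as logged
The recomputation confirms every line.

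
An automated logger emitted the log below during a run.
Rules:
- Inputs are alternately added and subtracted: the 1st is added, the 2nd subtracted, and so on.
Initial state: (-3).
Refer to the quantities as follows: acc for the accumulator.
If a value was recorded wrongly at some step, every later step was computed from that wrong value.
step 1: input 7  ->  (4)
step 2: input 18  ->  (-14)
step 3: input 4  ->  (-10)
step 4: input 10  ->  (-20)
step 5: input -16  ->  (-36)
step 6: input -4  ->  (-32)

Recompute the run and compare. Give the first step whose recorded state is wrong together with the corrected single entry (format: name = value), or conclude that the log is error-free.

no error

1. acc = -3 + 7 = 4 (checks out)
2. acc = 4 - 18 = -14 (no discrepancy)
3. acc = -14 + 4 = -10 (no discrepancy)
4. acc = -10 - 10 = -20 (agrees with the log)
5. acc = -20 + -16 = -36 (consistent with the log)
6. acc = -36 - -4 = -32 (no discrepancy)
No step deviates from the rules.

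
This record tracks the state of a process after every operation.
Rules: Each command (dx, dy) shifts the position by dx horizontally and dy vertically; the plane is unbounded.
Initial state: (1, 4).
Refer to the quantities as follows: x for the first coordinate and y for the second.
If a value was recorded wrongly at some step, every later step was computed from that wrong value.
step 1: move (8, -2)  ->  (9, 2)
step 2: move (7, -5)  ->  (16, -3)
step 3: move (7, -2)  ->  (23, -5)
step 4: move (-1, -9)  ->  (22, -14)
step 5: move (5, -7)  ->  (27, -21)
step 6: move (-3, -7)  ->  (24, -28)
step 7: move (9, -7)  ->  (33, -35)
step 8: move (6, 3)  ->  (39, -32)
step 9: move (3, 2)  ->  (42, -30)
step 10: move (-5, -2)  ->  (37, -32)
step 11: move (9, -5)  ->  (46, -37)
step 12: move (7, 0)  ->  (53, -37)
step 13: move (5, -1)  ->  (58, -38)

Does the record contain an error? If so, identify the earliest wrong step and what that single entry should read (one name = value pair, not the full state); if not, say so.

Step 1: x = 1 + (8) = 9, y = 4 + (-2) = 2 — same as recorded.
Step 2: x = 9 + (7) = 16, y = 2 + (-5) = -3 — verified.
Step 3: x = 16 + (7) = 23, y = -3 + (-2) = -5 — same as recorded.
Step 4: x = 23 + (-1) = 22, y = -5 + (-9) = -14 — exactly as logged.
Step 5: x = 22 + (5) = 27, y = -14 + (-7) = -21 — matches.
Step 6: x = 27 + (-3) = 24, y = -21 + (-7) = -28 — checks out.
Step 7: x = 24 + (9) = 33, y = -28 + (-7) = -35 — matches.
Step 8: x = 33 + (6) = 39, y = -35 + (3) = -32 — no discrepancy.
Step 9: x = 39 + (3) = 42, y = -32 + (2) = -30 — verified.
Step 10: x = 42 + (-5) = 37, y = -30 + (-2) = -32 — same as recorded.
Step 11: x = 37 + (9) = 46, y = -32 + (-5) = -37 — verified.
Step 12: x = 46 + (7) = 53, y = -37 + (0) = -37 — verified.
Step 13: x = 53 + (5) = 58, y = -37 + (-1) = -38 — exactly as logged.
No step deviates from the rules.

no error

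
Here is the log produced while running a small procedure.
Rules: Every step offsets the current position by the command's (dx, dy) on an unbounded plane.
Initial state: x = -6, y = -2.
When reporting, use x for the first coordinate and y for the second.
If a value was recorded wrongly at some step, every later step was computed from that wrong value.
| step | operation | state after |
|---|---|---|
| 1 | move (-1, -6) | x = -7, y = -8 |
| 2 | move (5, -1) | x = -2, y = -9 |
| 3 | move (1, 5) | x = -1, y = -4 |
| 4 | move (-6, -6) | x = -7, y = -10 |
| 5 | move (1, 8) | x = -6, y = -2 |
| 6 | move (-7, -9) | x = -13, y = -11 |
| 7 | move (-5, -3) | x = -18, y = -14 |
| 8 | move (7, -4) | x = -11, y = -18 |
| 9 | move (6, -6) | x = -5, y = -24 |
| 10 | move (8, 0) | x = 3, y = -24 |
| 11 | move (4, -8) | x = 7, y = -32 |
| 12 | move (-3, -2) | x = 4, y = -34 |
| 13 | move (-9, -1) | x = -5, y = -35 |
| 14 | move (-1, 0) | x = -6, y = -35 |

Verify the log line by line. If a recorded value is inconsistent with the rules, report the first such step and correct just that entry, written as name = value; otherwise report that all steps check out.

no error

step 1: x = -6 + (-1) = -7, y = -2 + (-6) = -8 -> consistent with the log
step 2: x = -7 + (5) = -2, y = -8 + (-1) = -9 -> confirmed correct
step 3: x = -2 + (1) = -1, y = -9 + (5) = -4 -> consistent with the log
step 4: x = -1 + (-6) = -7, y = -4 + (-6) = -10 -> verified
step 5: x = -7 + (1) = -6, y = -10 + (8) = -2 -> exactly as logged
step 6: x = -6 + (-7) = -13, y = -2 + (-9) = -11 -> in agreement
step 7: x = -13 + (-5) = -18, y = -11 + (-3) = -14 -> same as recorded
step 8: x = -18 + (7) = -11, y = -14 + (-4) = -18 -> agrees with the log
step 9: x = -11 + (6) = -5, y = -18 + (-6) = -24 -> confirmed correct
step 10: x = -5 + (8) = 3, y = -24 + (0) = -24 -> confirmed correct
step 11: x = 3 + (4) = 7, y = -24 + (-8) = -32 -> verified
step 12: x = 7 + (-3) = 4, y = -32 + (-2) = -34 -> agrees with the log
step 13: x = 4 + (-9) = -5, y = -34 + (-1) = -35 -> checks out
step 14: x = -5 + (-1) = -6, y = -35 + (0) = -35 -> verified
All entries verified; no error found.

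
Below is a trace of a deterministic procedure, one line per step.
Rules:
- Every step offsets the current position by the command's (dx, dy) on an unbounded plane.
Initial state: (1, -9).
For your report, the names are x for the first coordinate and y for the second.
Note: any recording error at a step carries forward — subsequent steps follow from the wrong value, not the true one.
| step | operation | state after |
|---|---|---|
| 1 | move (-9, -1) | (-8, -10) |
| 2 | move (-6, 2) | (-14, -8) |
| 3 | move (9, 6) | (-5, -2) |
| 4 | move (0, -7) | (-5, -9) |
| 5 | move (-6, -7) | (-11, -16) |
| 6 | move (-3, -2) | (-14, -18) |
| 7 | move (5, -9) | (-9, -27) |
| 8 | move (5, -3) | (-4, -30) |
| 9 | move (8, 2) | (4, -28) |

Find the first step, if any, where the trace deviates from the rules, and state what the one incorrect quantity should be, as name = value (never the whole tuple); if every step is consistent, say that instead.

no error

1. x = 1 + (-9) = -8, y = -9 + (-1) = -10 (agrees with the trace)
2. x = -8 + (-6) = -14, y = -10 + (2) = -8 (verified)
3. x = -14 + (9) = -5, y = -8 + (6) = -2 (agrees with the trace)
4. x = -5 + (0) = -5, y = -2 + (-7) = -9 (no discrepancy)
5. x = -5 + (-6) = -11, y = -9 + (-7) = -16 (checks out)
6. x = -11 + (-3) = -14, y = -16 + (-2) = -18 (agrees with the trace)
7. x = -14 + (5) = -9, y = -18 + (-9) = -27 (confirmed correct)
8. x = -9 + (5) = -4, y = -27 + (-3) = -30 (exactly as logged)
9. x = -4 + (8) = 4, y = -30 + (2) = -28 (agrees with the trace)
Every step is consistent.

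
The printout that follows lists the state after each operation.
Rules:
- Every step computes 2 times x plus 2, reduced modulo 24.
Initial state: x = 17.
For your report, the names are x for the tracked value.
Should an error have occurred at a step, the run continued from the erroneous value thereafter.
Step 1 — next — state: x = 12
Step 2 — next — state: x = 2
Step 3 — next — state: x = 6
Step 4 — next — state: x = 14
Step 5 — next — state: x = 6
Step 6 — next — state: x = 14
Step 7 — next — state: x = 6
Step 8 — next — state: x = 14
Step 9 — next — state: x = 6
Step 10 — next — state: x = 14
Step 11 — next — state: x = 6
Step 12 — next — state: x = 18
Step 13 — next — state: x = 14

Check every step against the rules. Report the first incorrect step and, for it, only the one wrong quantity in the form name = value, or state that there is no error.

Recomputing the run from the initial state:
step 1: x = 12
step 2: x = 2
step 3: x = 6
step 4: x = 14
step 5: x = 6
step 6: x = 14
step 7: x = 6
step 8: x = 14
step 9: x = 6
step 10: x = 14
step 11: x = 6
step 12: x = 14
step 13: x = 6
The first disagreement with the printout is at step 12, where the value should be x = 14.

step 12, x = 14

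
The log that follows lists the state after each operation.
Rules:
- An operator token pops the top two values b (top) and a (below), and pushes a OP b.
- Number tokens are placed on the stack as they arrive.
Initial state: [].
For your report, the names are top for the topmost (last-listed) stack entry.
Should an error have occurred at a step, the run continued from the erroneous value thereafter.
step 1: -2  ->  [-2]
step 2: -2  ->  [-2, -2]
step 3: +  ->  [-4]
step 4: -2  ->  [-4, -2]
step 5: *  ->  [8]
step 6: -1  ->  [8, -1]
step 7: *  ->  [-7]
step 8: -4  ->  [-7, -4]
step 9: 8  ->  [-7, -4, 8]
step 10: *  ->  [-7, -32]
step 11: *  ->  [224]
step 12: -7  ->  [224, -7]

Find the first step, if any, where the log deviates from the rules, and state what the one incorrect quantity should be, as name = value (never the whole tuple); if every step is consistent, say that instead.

Step 1: push -2: top = -2 — consistent with the log.
Step 2: push -2: top = -2 — no discrepancy.
Step 3: -2 + -2 = -4 — no discrepancy.
Step 4: push -2: top = -2 — no discrepancy.
Step 5: -4 * -2 = 8 — same as recorded.
Step 6: push -1: top = -1 — matches.
Step 7: 8 * -1 = -8 — the entry is off here.
Step 7 is the first one off; corrected, top = -8.

step 7, top = -8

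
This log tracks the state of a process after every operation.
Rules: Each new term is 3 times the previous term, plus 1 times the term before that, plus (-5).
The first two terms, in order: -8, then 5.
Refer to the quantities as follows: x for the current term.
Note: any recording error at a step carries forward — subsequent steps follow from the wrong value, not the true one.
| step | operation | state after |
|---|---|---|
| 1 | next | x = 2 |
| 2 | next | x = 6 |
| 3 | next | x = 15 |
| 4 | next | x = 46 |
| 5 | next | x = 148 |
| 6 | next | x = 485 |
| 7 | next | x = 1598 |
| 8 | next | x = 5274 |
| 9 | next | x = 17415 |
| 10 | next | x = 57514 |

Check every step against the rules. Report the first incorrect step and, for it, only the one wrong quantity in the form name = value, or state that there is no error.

Recomputing the run from the initial state:
step 1: x = 2
step 2: x = 6
step 3: x = 15
step 4: x = 46
step 5: x = 148
step 6: x = 485
step 7: x = 1598
step 8: x = 5274
step 9: x = 17415
step 10: x = 57514
This matches the log at every step.

no error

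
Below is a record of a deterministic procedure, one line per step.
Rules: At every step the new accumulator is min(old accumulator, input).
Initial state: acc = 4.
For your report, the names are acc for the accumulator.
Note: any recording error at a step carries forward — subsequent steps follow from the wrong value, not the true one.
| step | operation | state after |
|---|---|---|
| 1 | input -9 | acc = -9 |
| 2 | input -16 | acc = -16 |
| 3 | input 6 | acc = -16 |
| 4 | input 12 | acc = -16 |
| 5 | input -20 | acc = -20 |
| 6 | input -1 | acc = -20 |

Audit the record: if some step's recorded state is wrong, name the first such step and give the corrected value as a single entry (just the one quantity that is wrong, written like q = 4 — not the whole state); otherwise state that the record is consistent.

no error

Recomputing the run from the initial state:
step 1: acc = -9
step 2: acc = -16
step 3: acc = -16
step 4: acc = -16
step 5: acc = -20
step 6: acc = -20
This matches the record at every step.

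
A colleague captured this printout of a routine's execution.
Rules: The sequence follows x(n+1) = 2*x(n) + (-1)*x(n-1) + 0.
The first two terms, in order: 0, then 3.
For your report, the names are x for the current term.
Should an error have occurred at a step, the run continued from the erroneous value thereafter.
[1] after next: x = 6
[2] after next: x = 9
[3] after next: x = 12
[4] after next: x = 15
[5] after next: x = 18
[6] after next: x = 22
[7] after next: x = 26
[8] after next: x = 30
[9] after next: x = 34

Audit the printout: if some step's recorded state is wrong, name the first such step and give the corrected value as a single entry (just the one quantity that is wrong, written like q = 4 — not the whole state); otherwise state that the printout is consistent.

step 6, x = 21

step 1: x = 2*(3) + (-1)*(0) + (0) = 6 -> same as recorded
step 2: x = 2*(6) + (-1)*(3) + (0) = 9 -> matches
step 3: x = 2*(9) + (-1)*(6) + (0) = 12 -> matches
step 4: x = 2*(12) + (-1)*(9) + (0) = 15 -> consistent with the printout
step 5: x = 2*(15) + (-1)*(12) + (0) = 18 -> matches
step 6: x = 2*(18) + (-1)*(15) + (0) = 21 -> first mismatch against the printout
Conclusion: step 6 carries the first error; the entry should be x = 21.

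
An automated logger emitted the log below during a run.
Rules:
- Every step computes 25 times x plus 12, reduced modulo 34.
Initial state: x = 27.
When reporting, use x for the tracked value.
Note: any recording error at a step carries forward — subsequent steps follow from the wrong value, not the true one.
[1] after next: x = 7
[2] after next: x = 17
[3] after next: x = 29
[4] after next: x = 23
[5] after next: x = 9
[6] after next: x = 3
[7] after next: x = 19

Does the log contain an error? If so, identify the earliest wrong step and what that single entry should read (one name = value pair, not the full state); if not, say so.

step 6, x = 33

Recomputing the run from the initial state:
step 1: x = 7
step 2: x = 17
step 3: x = 29
step 4: x = 23
step 5: x = 9
step 6: x = 33
step 7: x = 21
The first disagreement with the log is at step 6, where the value should be x = 33.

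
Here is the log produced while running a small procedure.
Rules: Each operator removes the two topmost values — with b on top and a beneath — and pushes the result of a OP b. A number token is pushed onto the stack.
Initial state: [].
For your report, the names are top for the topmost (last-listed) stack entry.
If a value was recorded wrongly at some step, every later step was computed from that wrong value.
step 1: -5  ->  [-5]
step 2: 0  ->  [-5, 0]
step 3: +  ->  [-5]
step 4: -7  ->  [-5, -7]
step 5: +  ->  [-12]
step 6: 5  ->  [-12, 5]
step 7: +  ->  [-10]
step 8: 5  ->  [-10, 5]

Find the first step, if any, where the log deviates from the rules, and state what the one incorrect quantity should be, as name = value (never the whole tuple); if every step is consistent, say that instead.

step 7, top = -7

step 1: push -5: top = -5 -> verified
step 2: push 0: top = 0 -> matches
step 3: -5 + 0 = -5 -> verified
step 4: push -7: top = -7 -> same as recorded
step 5: -5 + -7 = -12 -> same as recorded
step 6: push 5: top = 5 -> agrees with the log
step 7: -12 + 5 = -7 -> the recorded entry deviates here
Step 7 is the first one off; corrected, top = -7.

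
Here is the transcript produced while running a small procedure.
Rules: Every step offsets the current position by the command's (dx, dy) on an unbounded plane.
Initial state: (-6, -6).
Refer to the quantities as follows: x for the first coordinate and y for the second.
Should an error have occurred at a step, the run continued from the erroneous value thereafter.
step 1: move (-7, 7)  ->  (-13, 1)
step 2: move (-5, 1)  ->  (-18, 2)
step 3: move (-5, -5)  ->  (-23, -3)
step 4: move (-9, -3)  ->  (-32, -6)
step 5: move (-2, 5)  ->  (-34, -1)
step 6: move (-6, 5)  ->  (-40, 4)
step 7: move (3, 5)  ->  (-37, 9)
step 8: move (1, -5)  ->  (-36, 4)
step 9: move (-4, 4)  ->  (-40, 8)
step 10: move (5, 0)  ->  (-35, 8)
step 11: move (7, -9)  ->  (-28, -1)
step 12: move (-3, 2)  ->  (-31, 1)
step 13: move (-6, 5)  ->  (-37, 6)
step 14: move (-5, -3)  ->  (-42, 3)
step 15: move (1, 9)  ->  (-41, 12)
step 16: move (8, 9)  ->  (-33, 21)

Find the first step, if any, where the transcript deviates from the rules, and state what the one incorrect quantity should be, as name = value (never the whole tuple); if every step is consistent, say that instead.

no error

step 1: x = -6 + (-7) = -13, y = -6 + (7) = 1 -> same as recorded
step 2: x = -13 + (-5) = -18, y = 1 + (1) = 2 -> agrees with the transcript
step 3: x = -18 + (-5) = -23, y = 2 + (-5) = -3 -> checks out
step 4: x = -23 + (-9) = -32, y = -3 + (-3) = -6 -> matches
step 5: x = -32 + (-2) = -34, y = -6 + (5) = -1 -> verified
step 6: x = -34 + (-6) = -40, y = -1 + (5) = 4 -> verified
step 7: x = -40 + (3) = -37, y = 4 + (5) = 9 -> confirmed correct
step 8: x = -37 + (1) = -36, y = 9 + (-5) = 4 -> matches
step 9: x = -36 + (-4) = -40, y = 4 + (4) = 8 -> checks out
step 10: x = -40 + (5) = -35, y = 8 + (0) = 8 -> consistent with the transcript
step 11: x = -35 + (7) = -28, y = 8 + (-9) = -1 -> checks out
step 12: x = -28 + (-3) = -31, y = -1 + (2) = 1 -> verified
step 13: x = -31 + (-6) = -37, y = 1 + (5) = 6 -> matches
step 14: x = -37 + (-5) = -42, y = 6 + (-3) = 3 -> consistent with the transcript
step 15: x = -42 + (1) = -41, y = 3 + (9) = 12 -> no discrepancy
step 16: x = -41 + (8) = -33, y = 12 + (9) = 21 -> checks out
Each recorded entry agrees with the recomputation.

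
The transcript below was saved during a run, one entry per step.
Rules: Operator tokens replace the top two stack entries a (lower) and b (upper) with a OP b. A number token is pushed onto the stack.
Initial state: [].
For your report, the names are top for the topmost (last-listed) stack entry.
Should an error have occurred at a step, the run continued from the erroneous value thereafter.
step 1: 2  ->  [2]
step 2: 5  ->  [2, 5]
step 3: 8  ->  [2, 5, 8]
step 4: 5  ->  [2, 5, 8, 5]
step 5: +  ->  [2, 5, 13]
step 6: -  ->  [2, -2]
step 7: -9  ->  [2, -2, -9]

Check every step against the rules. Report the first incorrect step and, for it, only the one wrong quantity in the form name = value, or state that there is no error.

Step 1: push 2: top = 2 — confirmed correct.
Step 2: push 5: top = 5 — agrees with the transcript.
Step 3: push 8: top = 8 — no discrepancy.
Step 4: push 5: top = 5 — agrees with the transcript.
Step 5: 8 + 5 = 13 — no discrepancy.
Step 6: 5 - 13 = -8 — the transcript disagrees here.
The earliest wrong entry is at step 6: it should read top = -8.

step 6, top = -8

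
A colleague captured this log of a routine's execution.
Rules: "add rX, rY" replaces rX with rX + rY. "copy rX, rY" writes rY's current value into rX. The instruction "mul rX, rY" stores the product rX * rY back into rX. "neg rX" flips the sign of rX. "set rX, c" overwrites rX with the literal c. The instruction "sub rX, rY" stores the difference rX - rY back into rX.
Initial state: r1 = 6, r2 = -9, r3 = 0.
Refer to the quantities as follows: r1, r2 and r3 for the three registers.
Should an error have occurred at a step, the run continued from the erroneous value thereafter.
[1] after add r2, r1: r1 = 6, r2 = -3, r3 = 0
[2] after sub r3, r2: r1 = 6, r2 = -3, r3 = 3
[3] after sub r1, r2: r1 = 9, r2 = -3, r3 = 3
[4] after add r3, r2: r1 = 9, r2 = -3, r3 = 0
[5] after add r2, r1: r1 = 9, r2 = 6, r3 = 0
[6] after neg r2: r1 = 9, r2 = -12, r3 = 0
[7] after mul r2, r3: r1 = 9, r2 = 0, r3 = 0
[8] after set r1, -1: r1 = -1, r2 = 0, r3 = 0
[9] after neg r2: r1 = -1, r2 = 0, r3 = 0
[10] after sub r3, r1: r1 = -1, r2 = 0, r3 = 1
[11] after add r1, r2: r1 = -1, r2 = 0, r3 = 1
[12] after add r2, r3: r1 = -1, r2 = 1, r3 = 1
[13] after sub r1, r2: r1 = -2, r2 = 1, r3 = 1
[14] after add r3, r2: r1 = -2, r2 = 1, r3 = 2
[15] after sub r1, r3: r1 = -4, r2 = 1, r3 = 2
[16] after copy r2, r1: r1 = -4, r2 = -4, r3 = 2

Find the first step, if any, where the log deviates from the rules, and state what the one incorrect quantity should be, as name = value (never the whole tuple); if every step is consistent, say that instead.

Recomputing the run from the initial state:
step 1: r1 = 6, r2 = -3, r3 = 0
step 2: r1 = 6, r2 = -3, r3 = 3
step 3: r1 = 9, r2 = -3, r3 = 3
step 4: r1 = 9, r2 = -3, r3 = 0
step 5: r1 = 9, r2 = 6, r3 = 0
step 6: r1 = 9, r2 = -6, r3 = 0
step 7: r1 = 9, r2 = 0, r3 = 0
step 8: r1 = -1, r2 = 0, r3 = 0
step 9: r1 = -1, r2 = 0, r3 = 0
step 10: r1 = -1, r2 = 0, r3 = 1
step 11: r1 = -1, r2 = 0, r3 = 1
step 12: r1 = -1, r2 = 1, r3 = 1
step 13: r1 = -2, r2 = 1, r3 = 1
step 14: r1 = -2, r2 = 1, r3 = 2
step 15: r1 = -4, r2 = 1, r3 = 2
step 16: r1 = -4, r2 = -4, r3 = 2
The first disagreement with the log is at step 6, where the value should be r2 = -6.

step 6, r2 = -6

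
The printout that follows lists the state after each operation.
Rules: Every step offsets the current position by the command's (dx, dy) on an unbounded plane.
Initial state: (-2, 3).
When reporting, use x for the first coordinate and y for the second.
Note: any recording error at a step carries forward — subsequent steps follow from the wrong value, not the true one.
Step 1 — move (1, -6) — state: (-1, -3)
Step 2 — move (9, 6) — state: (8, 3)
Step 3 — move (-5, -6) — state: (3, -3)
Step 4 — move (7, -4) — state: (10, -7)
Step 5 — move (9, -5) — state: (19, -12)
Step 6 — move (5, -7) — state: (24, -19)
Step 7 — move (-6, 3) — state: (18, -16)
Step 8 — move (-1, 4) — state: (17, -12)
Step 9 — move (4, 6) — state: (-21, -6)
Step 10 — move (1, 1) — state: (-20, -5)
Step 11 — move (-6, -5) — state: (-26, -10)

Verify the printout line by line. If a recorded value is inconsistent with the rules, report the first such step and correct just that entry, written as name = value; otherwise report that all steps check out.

Step 1: x = -2 + (1) = -1, y = 3 + (-6) = -3 — exactly as logged.
Step 2: x = -1 + (9) = 8, y = -3 + (6) = 3 — in agreement.
Step 3: x = 8 + (-5) = 3, y = 3 + (-6) = -3 — verified.
Step 4: x = 3 + (7) = 10, y = -3 + (-4) = -7 — in agreement.
Step 5: x = 10 + (9) = 19, y = -7 + (-5) = -12 — agrees with the printout.
Step 6: x = 19 + (5) = 24, y = -12 + (-7) = -19 — no discrepancy.
Step 7: x = 24 + (-6) = 18, y = -19 + (3) = -16 — in agreement.
Step 8: x = 18 + (-1) = 17, y = -16 + (4) = -12 — same as recorded.
Step 9: x = 17 + (4) = 21, y = -12 + (6) = -6 — the entry is off here.
Step 9 is the first one off; corrected, x = 21.

step 9, x = 21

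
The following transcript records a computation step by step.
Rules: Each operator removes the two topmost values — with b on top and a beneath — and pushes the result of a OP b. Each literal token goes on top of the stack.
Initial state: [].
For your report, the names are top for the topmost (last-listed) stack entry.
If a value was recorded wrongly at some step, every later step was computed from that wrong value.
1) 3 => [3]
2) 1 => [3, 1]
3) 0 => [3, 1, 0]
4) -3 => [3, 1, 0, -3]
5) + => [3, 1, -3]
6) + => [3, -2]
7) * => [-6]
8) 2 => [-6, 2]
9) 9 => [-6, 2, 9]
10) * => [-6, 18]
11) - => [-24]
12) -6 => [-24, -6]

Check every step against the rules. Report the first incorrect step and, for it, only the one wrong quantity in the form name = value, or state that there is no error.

no error

Recomputing the run from the initial state:
step 1: [3]
step 2: [3, 1]
step 3: [3, 1, 0]
step 4: [3, 1, 0, -3]
step 5: [3, 1, -3]
step 6: [3, -2]
step 7: [-6]
step 8: [-6, 2]
step 9: [-6, 2, 9]
step 10: [-6, 18]
step 11: [-24]
step 12: [-24, -6]
This matches the transcript at every step.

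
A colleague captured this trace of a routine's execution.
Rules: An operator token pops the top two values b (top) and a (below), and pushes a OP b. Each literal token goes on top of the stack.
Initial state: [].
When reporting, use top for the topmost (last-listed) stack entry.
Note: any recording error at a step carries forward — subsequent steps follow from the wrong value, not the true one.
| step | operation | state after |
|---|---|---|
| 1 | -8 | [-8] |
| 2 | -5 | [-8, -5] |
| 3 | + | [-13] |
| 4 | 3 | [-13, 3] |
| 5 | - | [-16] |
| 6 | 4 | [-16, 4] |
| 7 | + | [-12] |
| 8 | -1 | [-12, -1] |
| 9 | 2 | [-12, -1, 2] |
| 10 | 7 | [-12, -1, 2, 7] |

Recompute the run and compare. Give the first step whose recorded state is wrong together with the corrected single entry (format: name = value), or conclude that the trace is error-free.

no error

1. push -8: top = -8 (in agreement)
2. push -5: top = -5 (no discrepancy)
3. -8 + -5 = -13 (verified)
4. push 3: top = 3 (same as recorded)
5. -13 - 3 = -16 (checks out)
6. push 4: top = 4 (agrees with the trace)
7. -16 + 4 = -12 (in agreement)
8. push -1: top = -1 (in agreement)
9. push 2: top = 2 (exactly as logged)
10. push 7: top = 7 (consistent with the trace)
All steps check out; nothing to correct.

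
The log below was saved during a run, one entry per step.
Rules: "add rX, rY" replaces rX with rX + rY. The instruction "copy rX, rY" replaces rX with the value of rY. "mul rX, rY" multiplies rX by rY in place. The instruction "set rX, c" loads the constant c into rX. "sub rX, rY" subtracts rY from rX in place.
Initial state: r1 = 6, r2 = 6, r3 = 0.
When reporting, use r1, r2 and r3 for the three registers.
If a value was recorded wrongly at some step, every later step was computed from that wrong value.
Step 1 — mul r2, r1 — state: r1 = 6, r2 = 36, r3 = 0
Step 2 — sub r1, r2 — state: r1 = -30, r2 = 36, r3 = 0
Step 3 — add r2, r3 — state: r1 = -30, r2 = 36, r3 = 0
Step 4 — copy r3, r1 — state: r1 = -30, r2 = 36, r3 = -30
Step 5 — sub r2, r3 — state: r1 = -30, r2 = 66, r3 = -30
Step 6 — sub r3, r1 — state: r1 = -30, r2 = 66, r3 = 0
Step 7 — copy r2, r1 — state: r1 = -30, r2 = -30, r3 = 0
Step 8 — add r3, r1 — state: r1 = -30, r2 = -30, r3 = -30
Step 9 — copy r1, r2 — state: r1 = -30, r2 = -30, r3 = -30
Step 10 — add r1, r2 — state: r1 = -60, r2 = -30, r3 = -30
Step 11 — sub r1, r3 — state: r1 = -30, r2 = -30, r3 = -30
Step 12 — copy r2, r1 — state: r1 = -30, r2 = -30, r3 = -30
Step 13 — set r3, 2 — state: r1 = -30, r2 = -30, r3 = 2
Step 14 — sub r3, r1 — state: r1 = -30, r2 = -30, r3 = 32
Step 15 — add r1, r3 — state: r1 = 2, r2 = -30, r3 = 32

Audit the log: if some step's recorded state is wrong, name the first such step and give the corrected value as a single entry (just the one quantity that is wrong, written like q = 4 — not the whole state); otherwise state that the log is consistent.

step 1: r2 = 6 * 6 = 36 -> consistent with the log
step 2: r1 = 6 - 36 = -30 -> in agreement
step 3: r2 = 36 + 0 = 36 -> same as recorded
step 4: r3 = -30 -> no discrepancy
step 5: r2 = 36 - -30 = 66 -> checks out
step 6: r3 = -30 - -30 = 0 -> verified
step 7: r2 = -30 -> matches
step 8: r3 = 0 + -30 = -30 -> agrees with the log
step 9: r1 = -30 -> no discrepancy
step 10: r1 = -30 + -30 = -60 -> no discrepancy
step 11: r1 = -60 - -30 = -30 -> in agreement
step 12: r2 = -30 -> in agreement
step 13: r3 = 2 -> no discrepancy
step 14: r3 = 2 - -30 = 32 -> verified
step 15: r1 = -30 + 32 = 2 -> confirmed correct
The whole run recomputes cleanly — no discrepancies.

no error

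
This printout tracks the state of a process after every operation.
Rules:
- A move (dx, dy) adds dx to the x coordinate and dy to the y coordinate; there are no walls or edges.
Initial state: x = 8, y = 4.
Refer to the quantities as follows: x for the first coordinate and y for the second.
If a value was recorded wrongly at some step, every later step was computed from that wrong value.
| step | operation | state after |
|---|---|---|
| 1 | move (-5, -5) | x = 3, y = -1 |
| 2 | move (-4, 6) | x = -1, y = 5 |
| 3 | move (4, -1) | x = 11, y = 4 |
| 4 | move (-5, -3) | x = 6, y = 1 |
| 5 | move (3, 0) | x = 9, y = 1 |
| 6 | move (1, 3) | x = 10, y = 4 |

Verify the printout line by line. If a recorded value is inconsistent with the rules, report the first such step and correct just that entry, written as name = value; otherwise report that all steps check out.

step 1: x = 8 + (-5) = 3, y = 4 + (-5) = -1 -> no discrepancy
step 2: x = 3 + (-4) = -1, y = -1 + (6) = 5 -> matches
step 3: x = -1 + (4) = 3, y = 5 + (-1) = 4 -> a discrepancy with the printout
That makes step 3 the first incorrect line — x = 3 is what it should show.

step 3, x = 3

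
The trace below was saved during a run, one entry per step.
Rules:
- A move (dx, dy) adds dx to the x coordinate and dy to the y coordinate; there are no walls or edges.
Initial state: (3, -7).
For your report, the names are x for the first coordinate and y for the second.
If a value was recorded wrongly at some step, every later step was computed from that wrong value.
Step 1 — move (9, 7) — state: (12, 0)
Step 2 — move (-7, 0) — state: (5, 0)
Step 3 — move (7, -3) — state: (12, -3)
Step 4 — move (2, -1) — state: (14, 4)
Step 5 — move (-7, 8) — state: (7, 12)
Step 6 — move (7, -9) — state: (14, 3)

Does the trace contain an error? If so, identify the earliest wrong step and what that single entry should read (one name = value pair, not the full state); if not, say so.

Recomputing the run from the initial state:
step 1: x = 12, y = 0
step 2: x = 5, y = 0
step 3: x = 12, y = -3
step 4: x = 14, y = -4
step 5: x = 7, y = 4
step 6: x = 14, y = -5
The first disagreement with the trace is at step 4, where the value should be y = -4.

step 4, y = -4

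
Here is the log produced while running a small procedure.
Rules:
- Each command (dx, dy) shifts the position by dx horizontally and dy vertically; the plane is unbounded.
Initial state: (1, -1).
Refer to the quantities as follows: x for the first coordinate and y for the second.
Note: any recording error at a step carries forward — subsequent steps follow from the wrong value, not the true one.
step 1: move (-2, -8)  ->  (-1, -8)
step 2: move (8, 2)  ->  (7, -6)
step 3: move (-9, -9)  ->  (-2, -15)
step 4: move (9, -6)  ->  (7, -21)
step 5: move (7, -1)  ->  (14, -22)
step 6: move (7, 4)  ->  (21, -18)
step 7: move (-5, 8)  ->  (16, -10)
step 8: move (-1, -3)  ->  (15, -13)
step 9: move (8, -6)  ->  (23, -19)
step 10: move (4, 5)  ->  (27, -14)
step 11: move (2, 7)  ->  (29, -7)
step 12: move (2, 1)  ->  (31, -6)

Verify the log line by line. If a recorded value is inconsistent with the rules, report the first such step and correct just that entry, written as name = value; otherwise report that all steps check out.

step 1: x = 1 + (-2) = -1, y = -1 + (-8) = -9 -> the log disagrees here
Step 1 is the first one off; corrected, y = -9.

step 1, y = -9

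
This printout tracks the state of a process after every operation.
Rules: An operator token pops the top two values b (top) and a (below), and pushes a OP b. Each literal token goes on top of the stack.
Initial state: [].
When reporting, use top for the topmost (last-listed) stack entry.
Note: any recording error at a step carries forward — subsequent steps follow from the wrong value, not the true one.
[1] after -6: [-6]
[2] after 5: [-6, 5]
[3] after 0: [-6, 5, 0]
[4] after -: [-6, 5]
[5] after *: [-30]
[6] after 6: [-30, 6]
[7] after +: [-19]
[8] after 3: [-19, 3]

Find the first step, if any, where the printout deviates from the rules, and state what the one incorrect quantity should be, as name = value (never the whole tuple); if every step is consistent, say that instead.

step 7, top = -24

1. push -6: top = -6 (exactly as logged)
2. push 5: top = 5 (consistent with the printout)
3. push 0: top = 0 (verified)
4. 5 - 0 = 5 (no discrepancy)
5. -6 * 5 = -30 (in agreement)
6. push 6: top = 6 (verified)
7. -30 + 6 = -24 (first mismatch against the printout)
So the first discrepancy is step 7, where the right value is top = -24.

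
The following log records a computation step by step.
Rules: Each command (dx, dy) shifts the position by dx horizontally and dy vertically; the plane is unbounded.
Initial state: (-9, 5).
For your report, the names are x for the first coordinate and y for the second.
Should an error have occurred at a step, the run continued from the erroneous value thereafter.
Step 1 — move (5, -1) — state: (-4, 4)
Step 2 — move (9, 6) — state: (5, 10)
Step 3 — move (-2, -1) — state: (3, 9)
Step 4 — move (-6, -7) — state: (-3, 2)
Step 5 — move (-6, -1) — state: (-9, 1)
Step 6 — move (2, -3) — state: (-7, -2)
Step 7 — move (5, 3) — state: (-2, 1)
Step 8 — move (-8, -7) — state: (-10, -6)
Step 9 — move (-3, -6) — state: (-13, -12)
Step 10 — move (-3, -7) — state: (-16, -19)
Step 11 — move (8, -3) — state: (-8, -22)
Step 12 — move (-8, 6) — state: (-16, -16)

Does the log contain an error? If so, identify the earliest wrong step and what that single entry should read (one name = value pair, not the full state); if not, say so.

no error

Step 1: x = -9 + (5) = -4, y = 5 + (-1) = 4 — exactly as logged.
Step 2: x = -4 + (9) = 5, y = 4 + (6) = 10 — same as recorded.
Step 3: x = 5 + (-2) = 3, y = 10 + (-1) = 9 — no discrepancy.
Step 4: x = 3 + (-6) = -3, y = 9 + (-7) = 2 — same as recorded.
Step 5: x = -3 + (-6) = -9, y = 2 + (-1) = 1 — matches.
Step 6: x = -9 + (2) = -7, y = 1 + (-3) = -2 — same as recorded.
Step 7: x = -7 + (5) = -2, y = -2 + (3) = 1 — verified.
Step 8: x = -2 + (-8) = -10, y = 1 + (-7) = -6 — agrees with the log.
Step 9: x = -10 + (-3) = -13, y = -6 + (-6) = -12 — verified.
Step 10: x = -13 + (-3) = -16, y = -12 + (-7) = -19 — verified.
Step 11: x = -16 + (8) = -8, y = -19 + (-3) = -22 — checks out.
Step 12: x = -8 + (-8) = -16, y = -22 + (6) = -16 — verified.
All steps check out; nothing to correct.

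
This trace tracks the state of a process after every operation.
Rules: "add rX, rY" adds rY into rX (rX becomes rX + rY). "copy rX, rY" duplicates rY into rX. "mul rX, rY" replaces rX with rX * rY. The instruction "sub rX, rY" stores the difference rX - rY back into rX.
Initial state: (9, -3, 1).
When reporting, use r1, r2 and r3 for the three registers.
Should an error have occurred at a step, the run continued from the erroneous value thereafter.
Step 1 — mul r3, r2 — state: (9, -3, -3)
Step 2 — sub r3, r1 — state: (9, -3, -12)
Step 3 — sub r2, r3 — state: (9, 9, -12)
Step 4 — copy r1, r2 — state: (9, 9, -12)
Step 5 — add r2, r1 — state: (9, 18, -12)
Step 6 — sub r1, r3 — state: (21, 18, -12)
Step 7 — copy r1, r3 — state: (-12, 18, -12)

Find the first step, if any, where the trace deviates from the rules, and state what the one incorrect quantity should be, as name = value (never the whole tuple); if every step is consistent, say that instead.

no error

step 1: r3 = 1 * -3 = -3 -> consistent with the trace
step 2: r3 = -3 - 9 = -12 -> no discrepancy
step 3: r2 = -3 - -12 = 9 -> in agreement
step 4: r1 = 9 -> confirmed correct
step 5: r2 = 9 + 9 = 18 -> verified
step 6: r1 = 9 - -12 = 21 -> verified
step 7: r1 = -12 -> no discrepancy
Each recorded entry agrees with the recomputation.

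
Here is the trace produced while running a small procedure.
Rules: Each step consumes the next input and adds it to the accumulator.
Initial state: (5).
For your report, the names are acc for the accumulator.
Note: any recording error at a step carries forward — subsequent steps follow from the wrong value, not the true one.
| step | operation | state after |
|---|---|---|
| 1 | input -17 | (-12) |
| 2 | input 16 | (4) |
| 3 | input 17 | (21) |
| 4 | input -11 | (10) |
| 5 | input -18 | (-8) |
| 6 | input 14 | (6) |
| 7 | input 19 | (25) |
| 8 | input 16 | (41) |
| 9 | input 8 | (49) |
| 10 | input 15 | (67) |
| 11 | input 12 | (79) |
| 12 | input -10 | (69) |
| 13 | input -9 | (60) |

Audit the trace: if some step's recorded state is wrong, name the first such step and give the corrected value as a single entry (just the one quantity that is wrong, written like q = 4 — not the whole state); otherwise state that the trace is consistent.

step 10, acc = 64

1. acc = 5 + -17 = -12 (exactly as logged)
2. acc = -12 + 16 = 4 (agrees with the trace)
3. acc = 4 + 17 = 21 (checks out)
4. acc = 21 + -11 = 10 (verified)
5. acc = 10 + -18 = -8 (checks out)
6. acc = -8 + 14 = 6 (verified)
7. acc = 6 + 19 = 25 (matches)
8. acc = 25 + 16 = 41 (verified)
9. acc = 41 + 8 = 49 (agrees with the trace)
10. acc = 49 + 15 = 64 (not what was recorded)
First incorrect step: 10; the correct value is acc = 64.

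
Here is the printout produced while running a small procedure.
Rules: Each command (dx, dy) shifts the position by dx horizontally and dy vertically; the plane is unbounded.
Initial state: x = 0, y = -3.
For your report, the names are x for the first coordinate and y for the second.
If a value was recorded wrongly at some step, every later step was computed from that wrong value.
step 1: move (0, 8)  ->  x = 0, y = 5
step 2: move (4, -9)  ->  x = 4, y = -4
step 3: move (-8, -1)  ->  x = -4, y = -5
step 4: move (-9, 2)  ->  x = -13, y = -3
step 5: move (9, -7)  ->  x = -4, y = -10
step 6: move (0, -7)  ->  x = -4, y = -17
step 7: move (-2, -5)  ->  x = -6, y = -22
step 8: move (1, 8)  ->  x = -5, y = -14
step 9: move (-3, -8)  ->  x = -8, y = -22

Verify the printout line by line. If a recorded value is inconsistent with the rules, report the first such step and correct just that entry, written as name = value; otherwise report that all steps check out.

no error

Step 1: x = 0 + (0) = 0, y = -3 + (8) = 5 — verified.
Step 2: x = 0 + (4) = 4, y = 5 + (-9) = -4 — verified.
Step 3: x = 4 + (-8) = -4, y = -4 + (-1) = -5 — checks out.
Step 4: x = -4 + (-9) = -13, y = -5 + (2) = -3 — same as recorded.
Step 5: x = -13 + (9) = -4, y = -3 + (-7) = -10 — checks out.
Step 6: x = -4 + (0) = -4, y = -10 + (-7) = -17 — confirmed correct.
Step 7: x = -4 + (-2) = -6, y = -17 + (-5) = -22 — matches.
Step 8: x = -6 + (1) = -5, y = -22 + (8) = -14 — exactly as logged.
Step 9: x = -5 + (-3) = -8, y = -14 + (-8) = -22 — consistent with the printout.
Each recorded entry agrees with the recomputation.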